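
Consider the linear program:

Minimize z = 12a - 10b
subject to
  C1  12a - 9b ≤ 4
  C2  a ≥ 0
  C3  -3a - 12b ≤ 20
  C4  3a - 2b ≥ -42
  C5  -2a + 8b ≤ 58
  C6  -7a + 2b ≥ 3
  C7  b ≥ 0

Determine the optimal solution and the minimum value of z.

Vertices and z = 12a - 10b:
  (0, 29/4) → z = -145/2
  (0, 3/2) → z = -15
  (23/13, 100/13) → z = -724/13

The optimum lies where a = 0 and -2a + 8b = 58.
Solving simultaneously gives a = 0, b = 29/4.

a = 0, b = 29/4, minimum z = -145/2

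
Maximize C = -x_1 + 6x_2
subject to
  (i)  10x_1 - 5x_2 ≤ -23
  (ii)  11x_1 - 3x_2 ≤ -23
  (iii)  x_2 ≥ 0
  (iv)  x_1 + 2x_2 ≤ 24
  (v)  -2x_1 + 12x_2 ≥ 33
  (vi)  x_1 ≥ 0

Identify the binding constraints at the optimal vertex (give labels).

(iv) and (vi)

Vertices and C = -x_1 + 6x_2:
  (26/25, 287/25) → C = 1696/25
  (0, 23/3) → C = 46
  (0, 12) → C = 72

The maximum is at (0, 12). Substituting into each constraint, equality holds for (iv) and (vi); the remaining constraints have slack.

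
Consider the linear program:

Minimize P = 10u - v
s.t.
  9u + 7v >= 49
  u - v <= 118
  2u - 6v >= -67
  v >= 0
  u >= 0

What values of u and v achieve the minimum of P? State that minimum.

Feasible corners and P = 10u - v:
  (49/9, 0) → P = 490/9
  (0, 7) → P = -7
  (775/4, 303/4) → P = 7447/4
  (118, 0) → P = 1180
  (0, 67/6) → P = -67/6

The binding constraints are 2u - 6v = -67 and u = 0.
Solving simultaneously gives u = 0, v = 67/6.

u = 0, v = 67/6, minimum P = -67/6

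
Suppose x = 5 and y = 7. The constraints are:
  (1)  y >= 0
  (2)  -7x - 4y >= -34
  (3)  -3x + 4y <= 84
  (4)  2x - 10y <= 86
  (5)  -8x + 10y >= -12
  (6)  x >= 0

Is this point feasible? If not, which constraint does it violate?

Constraint (2): -7x - 4y = -63, which is not ≥ -34. All other constraints are satisfied.

not feasible — violates (2)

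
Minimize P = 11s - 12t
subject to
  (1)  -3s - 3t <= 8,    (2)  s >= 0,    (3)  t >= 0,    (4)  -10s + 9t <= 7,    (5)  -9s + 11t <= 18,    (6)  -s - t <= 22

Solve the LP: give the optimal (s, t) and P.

The feasible region is unbounded (it extends along (11, 9), (1, 0)), but P strictly increases along every unbounded feasible direction, so there is no improving ray and the minimum is attained at a vertex.

s = 85/29, t = 117/29, minimum P = -469/29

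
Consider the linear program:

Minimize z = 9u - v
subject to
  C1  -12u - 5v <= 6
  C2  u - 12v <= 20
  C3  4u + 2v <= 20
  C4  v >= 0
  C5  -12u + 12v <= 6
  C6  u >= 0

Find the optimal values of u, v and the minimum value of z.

The optimum lies where -12u + 12v = 6 and u = 0.
Solving simultaneously gives u = 0, v = 1/2.

u = 0, v = 1/2, minimum z = -1/2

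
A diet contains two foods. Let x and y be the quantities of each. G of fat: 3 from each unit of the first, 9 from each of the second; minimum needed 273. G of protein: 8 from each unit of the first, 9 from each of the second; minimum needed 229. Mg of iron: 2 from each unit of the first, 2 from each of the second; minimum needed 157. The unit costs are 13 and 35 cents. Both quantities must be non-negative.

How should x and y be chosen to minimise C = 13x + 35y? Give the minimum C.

Extreme points and C = 13x + 35y:
  (0, 157/2) → C = 5495/2
  (91, 0) → C = 1183
  (289/4, 25/4) → C = 1158
The feasible region is unbounded (it extends along (0, 1), (1, 0)), but C strictly increases along every unbounded feasible direction, so there is no improving ray and the minimum is attained at a vertex.

The binding constraints are 3x + 9y = 273 and 2x + 2y = 157.
Solving simultaneously gives x = 289/4, y = 25/4.

x = 289/4, y = 25/4, minimum C = 1158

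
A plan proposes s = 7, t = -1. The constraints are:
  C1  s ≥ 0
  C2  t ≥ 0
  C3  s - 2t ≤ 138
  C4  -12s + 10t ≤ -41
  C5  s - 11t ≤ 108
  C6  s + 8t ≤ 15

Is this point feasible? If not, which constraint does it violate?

not feasible — violates C2

Constraint C2: t = -1, which is not ≥ 0. All other constraints are satisfied.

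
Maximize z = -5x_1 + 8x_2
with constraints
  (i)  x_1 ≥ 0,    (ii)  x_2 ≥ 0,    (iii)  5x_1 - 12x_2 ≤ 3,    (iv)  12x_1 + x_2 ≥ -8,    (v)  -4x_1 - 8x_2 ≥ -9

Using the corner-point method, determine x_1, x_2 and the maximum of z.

Vertices and z = -5x_1 + 8x_2:
  (0, 0) → z = 0
  (0, 9/8) → z = 9
  (3/5, 0) → z = -3
  (3/2, 3/8) → z = -9/2

x_1 = 0, x_2 = 9/8, maximum z = 9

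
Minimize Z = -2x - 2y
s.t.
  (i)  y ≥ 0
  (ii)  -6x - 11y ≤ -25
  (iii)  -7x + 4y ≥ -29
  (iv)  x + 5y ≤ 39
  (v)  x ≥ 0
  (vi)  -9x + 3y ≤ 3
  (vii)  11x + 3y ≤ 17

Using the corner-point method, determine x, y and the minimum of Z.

x = 7/10, y = 31/10, minimum Z = -38/5

Vertices and Z = -2x - 2y:
  (14/39, 27/13) → Z = -190/39
  (112/103, 173/103) → Z = -570/103
  (7/10, 31/10) → Z = -38/5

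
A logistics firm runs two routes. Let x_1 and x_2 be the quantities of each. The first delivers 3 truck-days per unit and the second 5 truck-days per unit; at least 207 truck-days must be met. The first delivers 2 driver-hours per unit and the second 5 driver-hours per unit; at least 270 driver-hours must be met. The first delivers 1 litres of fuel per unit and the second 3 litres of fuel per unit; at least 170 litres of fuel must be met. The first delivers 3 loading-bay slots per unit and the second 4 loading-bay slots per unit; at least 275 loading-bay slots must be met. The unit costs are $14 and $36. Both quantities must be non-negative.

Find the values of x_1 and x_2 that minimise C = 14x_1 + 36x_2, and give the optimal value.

The feasible region is unbounded (it extends along (0, 1), (1, 0)), but C strictly increases along every unbounded feasible direction, so there is no improving ray and the minimum is attained at a vertex.

The binding constraints are x_1 + 3x_2 = 170 and 3x_1 + 4x_2 = 275.
Solving simultaneously gives x_1 = 29, x_2 = 47.

x_1 = 29, x_2 = 47, minimum C = 2098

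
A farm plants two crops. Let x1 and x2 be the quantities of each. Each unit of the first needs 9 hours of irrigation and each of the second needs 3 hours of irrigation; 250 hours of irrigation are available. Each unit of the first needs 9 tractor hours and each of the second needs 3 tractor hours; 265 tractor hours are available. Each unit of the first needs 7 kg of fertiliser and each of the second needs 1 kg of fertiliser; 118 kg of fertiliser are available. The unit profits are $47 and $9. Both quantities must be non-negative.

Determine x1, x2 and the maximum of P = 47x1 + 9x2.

x1 = 26/3, x2 = 172/3, maximum P = 2770/3

Feasible corners and P = 47x1 + 9x2:
  (0, 0) → P = 0
  (0, 250/3) → P = 750
  (118/7, 0) → P = 5546/7
  (26/3, 172/3) → P = 2770/3

The binding constraints are 9x1 + 3x2 = 250 and 7x1 + x2 = 118.
Solving simultaneously gives x1 = 26/3, x2 = 172/3.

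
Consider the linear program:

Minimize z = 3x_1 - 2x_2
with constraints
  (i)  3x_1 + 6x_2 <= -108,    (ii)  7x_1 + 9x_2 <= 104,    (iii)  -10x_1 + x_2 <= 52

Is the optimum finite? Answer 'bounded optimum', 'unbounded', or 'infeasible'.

bounded optimum

Extreme points and z = 3x_1 - 2x_2:
  (532/5, -356/5) → z = 2308/5
  (-20/3, -44/3) → z = 28/3
The feasible region has finitely many vertices and no improving ray; the minimum is 28/3 at (-20/3, -44/3).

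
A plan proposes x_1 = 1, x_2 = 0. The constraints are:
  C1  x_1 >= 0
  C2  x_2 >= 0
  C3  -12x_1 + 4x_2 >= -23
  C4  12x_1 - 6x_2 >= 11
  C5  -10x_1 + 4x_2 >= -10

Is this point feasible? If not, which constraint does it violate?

feasible

C1: 1 ≥ 0 ✓
C2: 0 ≥ 0 ✓
C3: -12 ≥ -23 ✓
C4: 12 ≥ 11 ✓
C5: -10 ≥ -10 ✓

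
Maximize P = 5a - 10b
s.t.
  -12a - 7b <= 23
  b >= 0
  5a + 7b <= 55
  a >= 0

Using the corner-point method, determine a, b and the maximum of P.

a = 11, b = 0, maximum P = 55

Vertices and P = 5a - 10b:
  (11, 0) → P = 55
  (0, 0) → P = 0
  (0, 55/7) → P = -550/7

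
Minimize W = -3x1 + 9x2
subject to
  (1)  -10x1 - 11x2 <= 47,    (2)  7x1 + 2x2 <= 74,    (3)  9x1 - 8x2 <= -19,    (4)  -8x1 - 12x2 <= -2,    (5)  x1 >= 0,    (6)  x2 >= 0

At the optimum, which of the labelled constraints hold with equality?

(3) and (5)

Vertices and W = -3x1 + 9x2:
  (277/37, 799/74) → W = 5529/74
  (0, 37) → W = 333
  (0, 19/8) → W = 171/8

The minimum is at (0, 19/8). Substituting into each constraint, equality holds for (3) and (5); the remaining constraints have slack.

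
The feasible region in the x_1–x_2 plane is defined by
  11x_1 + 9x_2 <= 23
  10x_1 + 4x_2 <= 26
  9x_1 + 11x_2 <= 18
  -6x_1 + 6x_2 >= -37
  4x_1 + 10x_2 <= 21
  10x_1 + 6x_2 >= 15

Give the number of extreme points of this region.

5

The feasible vertices (each the meet of two boundaries and inside every other half-plane) are:
  (71/23, -28/23)
  (91/40, -9/40)
  (76/21, -107/42)
  (57/56, 45/56)
  (13/4, -35/12)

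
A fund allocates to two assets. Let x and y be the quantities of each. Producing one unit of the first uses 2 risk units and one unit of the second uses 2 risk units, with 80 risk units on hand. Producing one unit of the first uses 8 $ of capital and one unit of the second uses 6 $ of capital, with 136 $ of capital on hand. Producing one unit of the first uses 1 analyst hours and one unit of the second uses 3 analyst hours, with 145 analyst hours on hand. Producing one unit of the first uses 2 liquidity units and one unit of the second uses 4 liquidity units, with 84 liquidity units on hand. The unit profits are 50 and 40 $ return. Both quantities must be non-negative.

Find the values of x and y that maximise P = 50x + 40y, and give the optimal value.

x = 2, y = 20, maximum P = 900

Vertices and P = 50x + 40y:
  (0, 0) → P = 0
  (0, 21) → P = 840
  (17, 0) → P = 850
  (2, 20) → P = 900

The optimum lies where 8x + 6y = 136 and 2x + 4y = 84.
Solving simultaneously gives x = 2, y = 20.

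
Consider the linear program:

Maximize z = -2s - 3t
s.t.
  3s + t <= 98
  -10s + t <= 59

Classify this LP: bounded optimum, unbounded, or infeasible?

unbounded

From the feasible point (3, 89), moving in the direction (-1, -10) keeps every constraint satisfied while z increases without bound.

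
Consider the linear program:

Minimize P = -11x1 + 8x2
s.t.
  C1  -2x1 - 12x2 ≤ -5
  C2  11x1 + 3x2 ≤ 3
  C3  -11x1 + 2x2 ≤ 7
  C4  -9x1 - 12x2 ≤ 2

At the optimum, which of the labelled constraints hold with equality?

C1 and C2

Vertices and P = -11x1 + 8x2:
  (1/6, 7/18) → P = 23/18
  (-37/68, 69/136) → P = 683/68
  (-3/11, 2) → P = 19

The minimum is at (1/6, 7/18). Substituting into each constraint, equality holds for C1 and C2; the remaining constraints have slack.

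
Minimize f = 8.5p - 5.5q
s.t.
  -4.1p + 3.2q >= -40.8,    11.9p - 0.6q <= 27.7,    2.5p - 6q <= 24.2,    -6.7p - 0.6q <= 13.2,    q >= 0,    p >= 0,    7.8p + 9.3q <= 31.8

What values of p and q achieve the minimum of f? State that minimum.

Vertices and f = 8.5p - 5.5q:
  (277/119, 0) → f = 277/14
  (9223/3845, 5412/3845) → f = 97259/7690
  (0, 0) → f = 0
  (0, 106/31) → f = -583/31

At the optimal vertex, p = 0 and 7.8p + 9.3q = 31.8.
Solving simultaneously gives p = 0, q = 106/31.

p = 0, q = 106/31, minimum f = -583/31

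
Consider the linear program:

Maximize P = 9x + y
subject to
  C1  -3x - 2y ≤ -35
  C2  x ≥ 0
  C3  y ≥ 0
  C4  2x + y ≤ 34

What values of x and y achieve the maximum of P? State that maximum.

Corner points and P = 9x + y:
  (0, 35/2) → P = 35/2
  (35/3, 0) → P = 105
  (0, 34) → P = 34
  (17, 0) → P = 153

The optimum lies where y = 0 and 2x + y = 34.
Solving simultaneously gives x = 17, y = 0.

x = 17, y = 0, maximum P = 153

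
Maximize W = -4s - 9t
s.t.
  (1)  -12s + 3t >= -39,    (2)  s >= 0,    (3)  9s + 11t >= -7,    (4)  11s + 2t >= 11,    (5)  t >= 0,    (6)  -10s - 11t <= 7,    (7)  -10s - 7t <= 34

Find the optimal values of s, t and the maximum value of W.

s = 1, t = 0, maximum W = -4

Vertices and W = -4s - 9t:
  (13/4, 0) → W = -13
  (0, 11/2) → W = -99/2
  (1, 0) → W = -4
The feasible region is unbounded (it extends along (0, 1), (1, 4)), but W strictly decreases along every unbounded feasible direction, so there is no improving ray and the maximum is attained at a vertex.

The binding constraints are 11s + 2t = 11 and t = 0.
Solving simultaneously gives s = 1, t = 0.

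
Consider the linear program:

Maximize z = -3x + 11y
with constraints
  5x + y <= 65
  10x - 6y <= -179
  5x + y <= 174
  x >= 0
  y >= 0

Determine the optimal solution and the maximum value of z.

Feasible corners and z = -3x + 11y:
  (211/40, 309/8) → z = 8181/20
  (0, 65) → z = 715
  (0, 179/6) → z = 1969/6

x = 0, y = 65, maximum z = 715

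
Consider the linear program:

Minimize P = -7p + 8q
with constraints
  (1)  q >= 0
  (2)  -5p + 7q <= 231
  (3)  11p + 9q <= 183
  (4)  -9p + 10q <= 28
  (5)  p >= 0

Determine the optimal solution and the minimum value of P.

p = 183/11, q = 0, minimum P = -1281/11

Corner points and P = -7p + 8q:
  (183/11, 0) → P = -1281/11
  (0, 0) → P = 0
  (1578/191, 1955/191) → P = 4594/191
  (0, 14/5) → P = 112/5

At the optimal vertex, q = 0 and 11p + 9q = 183.
Solving simultaneously gives p = 183/11, q = 0.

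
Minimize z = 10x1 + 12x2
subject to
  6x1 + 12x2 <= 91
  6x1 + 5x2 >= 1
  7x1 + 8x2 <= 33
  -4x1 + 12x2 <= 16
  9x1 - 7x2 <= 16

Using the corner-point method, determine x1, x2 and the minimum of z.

Corner points and z = 10x1 + 12x2:
  (-17/23, 25/23) → z = 130/23
  (1, -1) → z = -2
  (67/29, 61/29) → z = 1402/29
  (359/121, 185/121) → z = 5810/121

The optimum lies where 6x1 + 5x2 = 1 and 9x1 - 7x2 = 16.
Solving simultaneously gives x1 = 1, x2 = -1.

x1 = 1, x2 = -1, minimum z = -2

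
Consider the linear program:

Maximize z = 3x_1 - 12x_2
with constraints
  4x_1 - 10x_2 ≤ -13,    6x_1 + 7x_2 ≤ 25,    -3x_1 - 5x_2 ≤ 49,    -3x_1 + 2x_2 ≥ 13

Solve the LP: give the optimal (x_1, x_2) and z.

The feasible region is unbounded (it extends along (-5, 3), (-7, 6)), but z strictly decreases along every unbounded feasible direction, so there is no improving ray and the maximum is attained at a vertex.

At the optimal vertex, 4x_1 - 10x_2 = -13 and -3x_1 - 5x_2 = 49.
Solving simultaneously gives x_1 = -111/10, x_2 = -157/50.

x_1 = -111/10, x_2 = -157/50, maximum z = 219/50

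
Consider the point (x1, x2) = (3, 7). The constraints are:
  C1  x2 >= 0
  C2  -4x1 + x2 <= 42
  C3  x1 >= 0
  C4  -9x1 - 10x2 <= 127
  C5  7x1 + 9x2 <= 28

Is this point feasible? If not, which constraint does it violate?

not feasible — violates C5

Constraint C5: 7x1 + 9x2 = 84, which is not ≤ 28. All other constraints are satisfied.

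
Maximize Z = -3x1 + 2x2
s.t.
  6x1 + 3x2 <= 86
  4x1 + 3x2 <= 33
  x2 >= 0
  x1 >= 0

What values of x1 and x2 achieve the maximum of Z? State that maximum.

Feasible corners and Z = -3x1 + 2x2:
  (33/4, 0) → Z = -99/4
  (0, 11) → Z = 22
  (0, 0) → Z = 0

The optimum lies where 4x1 + 3x2 = 33 and x1 = 0.
Solving simultaneously gives x1 = 0, x2 = 11.

x1 = 0, x2 = 11, maximum Z = 22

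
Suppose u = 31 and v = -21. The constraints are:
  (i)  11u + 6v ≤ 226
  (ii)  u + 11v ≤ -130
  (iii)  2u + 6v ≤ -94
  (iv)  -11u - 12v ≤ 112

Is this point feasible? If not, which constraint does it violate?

not feasible — violates (iii)

Constraint (iii): 2u + 6v = -64, which is not ≤ -94. All other constraints are satisfied.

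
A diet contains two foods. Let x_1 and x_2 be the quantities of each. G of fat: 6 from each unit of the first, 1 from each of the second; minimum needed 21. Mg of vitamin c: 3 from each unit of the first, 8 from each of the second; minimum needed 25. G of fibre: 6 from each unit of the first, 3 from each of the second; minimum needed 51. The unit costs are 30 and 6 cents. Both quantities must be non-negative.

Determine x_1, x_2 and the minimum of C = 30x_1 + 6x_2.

x_1 = 1, x_2 = 15, minimum C = 120

The feasible region is unbounded (it extends along (0, 1), (1, 0)), but C strictly increases along every unbounded feasible direction, so there is no improving ray and the minimum is attained at a vertex.

At the optimal vertex, 6x_1 + x_2 = 21 and 6x_1 + 3x_2 = 51.
Solving simultaneously gives x_1 = 1, x_2 = 15.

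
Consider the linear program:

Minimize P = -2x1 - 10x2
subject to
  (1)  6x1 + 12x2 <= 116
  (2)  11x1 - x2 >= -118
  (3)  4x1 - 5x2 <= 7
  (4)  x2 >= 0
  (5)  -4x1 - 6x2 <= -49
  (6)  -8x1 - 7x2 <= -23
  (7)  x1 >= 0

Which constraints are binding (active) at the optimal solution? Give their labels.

(1) and (7)

Extreme points and P = -2x1 - 10x2:
  (332/39, 211/39) → P = -2774/39
  (0, 29/3) → P = -290/3
  (287/44, 42/11) → P = -1127/22
  (0, 49/6) → P = -245/3

The minimum is at (0, 29/3). Substituting into each constraint, equality holds for (1) and (7); the remaining constraints have slack.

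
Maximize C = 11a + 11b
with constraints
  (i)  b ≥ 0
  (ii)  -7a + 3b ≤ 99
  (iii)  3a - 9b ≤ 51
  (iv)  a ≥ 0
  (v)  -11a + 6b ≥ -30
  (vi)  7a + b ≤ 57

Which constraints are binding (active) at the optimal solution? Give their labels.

(ii) and (vi)

Feasible corners and C = 11a + 11b:
  (0, 0) → C = 0
  (30/11, 0) → C = 30
  (0, 33) → C = 363
  (18/7, 39) → C = 3201/7
  (372/53, 417/53) → C = 8679/53

The maximum is at (18/7, 39). Substituting into each constraint, equality holds for (ii) and (vi); the remaining constraints have slack.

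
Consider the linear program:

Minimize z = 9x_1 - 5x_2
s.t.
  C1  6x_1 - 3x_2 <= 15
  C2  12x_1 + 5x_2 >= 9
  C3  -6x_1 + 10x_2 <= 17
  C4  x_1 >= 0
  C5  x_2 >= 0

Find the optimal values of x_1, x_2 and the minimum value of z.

Vertices and z = 9x_1 - 5x_2:
  (67/14, 32/7) → z = 283/14
  (5/2, 0) → z = 45/2
  (1/30, 43/25) → z = -83/10
  (3/4, 0) → z = 27/4

x_1 = 1/30, x_2 = 43/25, minimum z = -83/10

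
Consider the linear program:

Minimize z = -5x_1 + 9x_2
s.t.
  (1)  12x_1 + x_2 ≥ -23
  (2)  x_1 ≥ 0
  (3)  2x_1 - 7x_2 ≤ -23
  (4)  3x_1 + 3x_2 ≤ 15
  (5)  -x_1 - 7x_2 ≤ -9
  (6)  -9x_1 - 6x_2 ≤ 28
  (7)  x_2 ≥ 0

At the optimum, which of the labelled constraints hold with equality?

(3) and (4)

Vertices and z = -5x_1 + 9x_2:
  (0, 23/7) → z = 207/7
  (0, 5) → z = 45
  (4/3, 11/3) → z = 79/3

The minimum is at (4/3, 11/3). Substituting into each constraint, equality holds for (3) and (4); the remaining constraints have slack.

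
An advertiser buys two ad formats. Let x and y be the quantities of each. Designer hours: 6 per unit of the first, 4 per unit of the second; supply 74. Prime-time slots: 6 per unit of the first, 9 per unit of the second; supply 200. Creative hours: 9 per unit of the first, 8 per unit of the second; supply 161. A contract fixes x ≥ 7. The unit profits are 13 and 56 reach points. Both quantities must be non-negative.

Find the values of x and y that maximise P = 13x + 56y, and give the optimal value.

x = 7, y = 8, maximum P = 539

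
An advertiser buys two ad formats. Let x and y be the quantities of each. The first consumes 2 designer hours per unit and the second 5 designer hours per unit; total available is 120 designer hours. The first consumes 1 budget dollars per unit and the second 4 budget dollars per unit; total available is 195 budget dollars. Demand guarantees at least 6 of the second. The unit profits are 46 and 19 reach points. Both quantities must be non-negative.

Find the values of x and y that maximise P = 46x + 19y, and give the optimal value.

x = 45, y = 6, maximum P = 2184

Extreme points and P = 46x + 19y:
  (0, 24) → P = 456
  (0, 6) → P = 114
  (45, 6) → P = 2184

At the optimal vertex, 2x + 5y = 120 and y = 6.
Solving simultaneously gives x = 45, y = 6.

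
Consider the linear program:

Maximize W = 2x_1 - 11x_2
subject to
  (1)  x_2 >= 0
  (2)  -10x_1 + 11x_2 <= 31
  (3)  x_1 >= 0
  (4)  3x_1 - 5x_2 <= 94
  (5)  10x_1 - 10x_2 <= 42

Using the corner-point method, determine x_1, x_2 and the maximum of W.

Feasible corners and W = 2x_1 - 11x_2:
  (0, 0) → W = 0
  (21/5, 0) → W = 42/5
  (0, 31/11) → W = -31
  (386/5, 73) → W = -3243/5

The binding constraints are x_2 = 0 and 10x_1 - 10x_2 = 42.
Solving simultaneously gives x_1 = 21/5, x_2 = 0.

x_1 = 21/5, x_2 = 0, maximum W = 42/5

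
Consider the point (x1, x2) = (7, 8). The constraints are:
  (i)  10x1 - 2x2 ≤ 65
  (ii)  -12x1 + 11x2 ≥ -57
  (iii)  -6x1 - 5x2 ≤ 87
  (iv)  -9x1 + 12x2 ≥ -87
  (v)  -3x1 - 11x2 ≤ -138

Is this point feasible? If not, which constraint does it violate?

not feasible — violates (v)

Constraint (v): -3x1 - 11x2 = -109, which is not ≤ -138. All other constraints are satisfied.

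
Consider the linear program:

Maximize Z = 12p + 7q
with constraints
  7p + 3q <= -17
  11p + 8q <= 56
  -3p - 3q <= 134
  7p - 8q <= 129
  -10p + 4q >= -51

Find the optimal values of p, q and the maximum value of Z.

The feasible region is unbounded (it extends along (-1, 1), (-8, 11)), but Z strictly decreases along every unbounded feasible direction, so there is no improving ray and the maximum is attained at a vertex.

The optimum lies where 7p + 3q = -17 and 11p + 8q = 56.
Solving simultaneously gives p = -304/23, q = 579/23.

p = -304/23, q = 579/23, maximum Z = 405/23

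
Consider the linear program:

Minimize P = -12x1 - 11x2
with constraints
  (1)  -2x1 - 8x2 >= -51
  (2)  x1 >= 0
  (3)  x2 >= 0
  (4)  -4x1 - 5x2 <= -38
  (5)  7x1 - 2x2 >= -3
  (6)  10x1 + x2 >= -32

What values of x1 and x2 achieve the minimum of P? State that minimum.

The optimum lies where -2x1 - 8x2 = -51 and x2 = 0.
Solving simultaneously gives x1 = 51/2, x2 = 0.

x1 = 51/2, x2 = 0, minimum P = -306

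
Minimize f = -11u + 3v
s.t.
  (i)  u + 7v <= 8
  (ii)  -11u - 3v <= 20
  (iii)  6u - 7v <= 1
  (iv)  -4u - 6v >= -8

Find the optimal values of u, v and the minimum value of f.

Feasible corners and f = -11u + 3v:
  (-82/37, 54/37) → f = 1064/37
  (4/11, 12/11) → f = -8/11
  (-137/95, -131/95) → f = 1114/95
  (31/32, 11/16) → f = -275/32

The binding constraints are 6u - 7v = 1 and -4u - 6v = -8.
Solving simultaneously gives u = 31/32, v = 11/16.

u = 31/32, v = 11/16, minimum f = -275/32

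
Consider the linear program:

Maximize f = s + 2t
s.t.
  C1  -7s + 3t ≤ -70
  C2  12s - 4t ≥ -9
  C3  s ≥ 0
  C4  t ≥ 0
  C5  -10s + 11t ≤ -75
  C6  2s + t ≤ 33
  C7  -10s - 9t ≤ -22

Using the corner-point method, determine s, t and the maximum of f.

Corner points and f = s + 2t:
  (10, 0) → f = 10
  (545/47, 175/47) → f = 895/47
  (33/2, 0) → f = 33/2
  (219/16, 45/8) → f = 399/16

The optimum lies where -10s + 11t = -75 and 2s + t = 33.
Solving simultaneously gives s = 219/16, t = 45/8.

s = 219/16, t = 45/8, maximum f = 399/16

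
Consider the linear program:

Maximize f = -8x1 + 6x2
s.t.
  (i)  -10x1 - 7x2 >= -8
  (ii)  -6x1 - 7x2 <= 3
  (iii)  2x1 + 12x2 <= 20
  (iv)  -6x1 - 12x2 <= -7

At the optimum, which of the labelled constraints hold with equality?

Feasible corners and f = -8x1 + 6x2:
  (-22/53, 92/53) → f = 728/53
  (47/78, 11/39) → f = -122/39
  (-88/29, 63/29) → f = 1082/29
  (-17/6, 2) → f = 104/3

The maximum is at (-88/29, 63/29). Substituting into each constraint, equality holds for (ii) and (iii); the remaining constraints have slack.

(ii) and (iii)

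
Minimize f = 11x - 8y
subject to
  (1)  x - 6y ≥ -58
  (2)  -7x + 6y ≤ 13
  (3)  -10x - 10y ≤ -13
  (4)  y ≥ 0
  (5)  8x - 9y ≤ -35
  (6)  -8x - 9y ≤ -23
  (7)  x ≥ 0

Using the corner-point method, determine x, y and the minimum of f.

Feasible corners and f = 11x - 8y:
  (15/2, 131/12) → f = -29/6
  (8, 11) → f = 0
  (31/5, 47/5) → f = -7

x = 31/5, y = 47/5, minimum f = -7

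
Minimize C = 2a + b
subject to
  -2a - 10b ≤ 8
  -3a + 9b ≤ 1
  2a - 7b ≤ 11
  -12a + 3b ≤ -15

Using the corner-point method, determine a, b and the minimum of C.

Corner points and C = 2a + b:
  (27/17, -19/17) → C = 35/17
  (1, -1) → C = 1
  (46/33, 19/33) → C = 37/11
The feasible region is unbounded (it extends along (3, 1), (7, 2)), but C strictly increases along every unbounded feasible direction, so there is no improving ray and the minimum is attained at a vertex.

The optimum lies where -2a - 10b = 8 and -12a + 3b = -15.
Solving simultaneously gives a = 1, b = -1.

a = 1, b = -1, minimum C = 1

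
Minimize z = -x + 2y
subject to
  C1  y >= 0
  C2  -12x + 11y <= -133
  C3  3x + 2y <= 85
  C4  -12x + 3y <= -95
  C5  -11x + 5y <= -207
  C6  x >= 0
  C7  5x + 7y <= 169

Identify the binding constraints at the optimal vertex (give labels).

C1 and C3

Feasible corners and z = -x + 2y:
  (85/3, 0) → z = -85/3
  (207/11, 0) → z = -207/11
  (257/11, 82/11) → z = -93/11
  (1147/51, 412/51) → z = -19/3

The minimum is at (85/3, 0). Substituting into each constraint, equality holds for C1 and C3; the remaining constraints have slack.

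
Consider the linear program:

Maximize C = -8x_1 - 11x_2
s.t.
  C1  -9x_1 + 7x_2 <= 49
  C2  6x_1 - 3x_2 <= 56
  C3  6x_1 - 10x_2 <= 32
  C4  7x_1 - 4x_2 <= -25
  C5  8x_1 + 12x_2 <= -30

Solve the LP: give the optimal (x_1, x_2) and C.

The optimum lies where -9x_1 + 7x_2 = 49 and 6x_1 - 10x_2 = 32.
Solving simultaneously gives x_1 = -119/8, x_2 = -97/8.

x_1 = -119/8, x_2 = -97/8, maximum C = 2019/8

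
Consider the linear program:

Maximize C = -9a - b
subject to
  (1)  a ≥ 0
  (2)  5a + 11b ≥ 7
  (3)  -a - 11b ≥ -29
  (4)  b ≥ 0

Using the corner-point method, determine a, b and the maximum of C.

Vertices and C = -9a - b:
  (0, 7/11) → C = -7/11
  (0, 29/11) → C = -29/11
  (7/5, 0) → C = -63/5
  (29, 0) → C = -261

a = 0, b = 7/11, maximum C = -7/11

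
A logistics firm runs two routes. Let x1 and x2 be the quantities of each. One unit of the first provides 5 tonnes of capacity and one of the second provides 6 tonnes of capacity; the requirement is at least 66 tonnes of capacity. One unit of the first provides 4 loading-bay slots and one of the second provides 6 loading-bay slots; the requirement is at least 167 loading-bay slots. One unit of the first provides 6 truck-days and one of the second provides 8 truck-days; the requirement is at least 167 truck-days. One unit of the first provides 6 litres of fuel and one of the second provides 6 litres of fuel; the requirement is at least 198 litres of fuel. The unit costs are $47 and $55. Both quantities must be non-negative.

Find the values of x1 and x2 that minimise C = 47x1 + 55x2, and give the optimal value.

Vertices and C = 47x1 + 55x2:
  (0, 33) → C = 1815
  (167/4, 0) → C = 7849/4
  (31/2, 35/2) → C = 1691
The feasible region is unbounded (it extends along (0, 1), (1, 0)), but C strictly increases along every unbounded feasible direction, so there is no improving ray and the minimum is attained at a vertex.

At the optimal vertex, 4x1 + 6x2 = 167 and 6x1 + 6x2 = 198.
Solving simultaneously gives x1 = 31/2, x2 = 35/2.

x1 = 31/2, x2 = 35/2, minimum C = 1691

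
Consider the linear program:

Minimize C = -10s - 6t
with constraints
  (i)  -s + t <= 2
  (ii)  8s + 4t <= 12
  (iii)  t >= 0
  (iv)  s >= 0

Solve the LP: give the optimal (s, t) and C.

Feasible corners and C = -10s - 6t:
  (1/3, 7/3) → C = -52/3
  (0, 2) → C = -12
  (3/2, 0) → C = -15
  (0, 0) → C = 0

The optimum lies where -s + t = 2 and 8s + 4t = 12.
Solving simultaneously gives s = 1/3, t = 7/3.

s = 1/3, t = 7/3, minimum C = -52/3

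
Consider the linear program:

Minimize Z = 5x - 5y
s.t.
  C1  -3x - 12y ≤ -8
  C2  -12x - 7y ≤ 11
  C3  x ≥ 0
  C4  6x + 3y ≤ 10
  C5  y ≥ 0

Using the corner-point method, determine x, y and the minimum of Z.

Corner points and Z = 5x - 5y:
  (0, 2/3) → Z = -10/3
  (32/21, 2/7) → Z = 130/21
  (0, 10/3) → Z = -50/3

The optimum lies where x = 0 and 6x + 3y = 10.
Solving simultaneously gives x = 0, y = 10/3.

x = 0, y = 10/3, minimum Z = -50/3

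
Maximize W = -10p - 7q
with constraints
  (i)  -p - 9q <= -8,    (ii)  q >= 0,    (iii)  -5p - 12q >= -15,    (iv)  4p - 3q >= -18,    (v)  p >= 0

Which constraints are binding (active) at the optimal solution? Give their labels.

(i) and (v)

Corner points and W = -10p - 7q:
  (13/11, 25/33) → W = -565/33
  (0, 8/9) → W = -56/9
  (0, 5/4) → W = -35/4

The maximum is at (0, 8/9). Substituting into each constraint, equality holds for (i) and (v); the remaining constraints have slack.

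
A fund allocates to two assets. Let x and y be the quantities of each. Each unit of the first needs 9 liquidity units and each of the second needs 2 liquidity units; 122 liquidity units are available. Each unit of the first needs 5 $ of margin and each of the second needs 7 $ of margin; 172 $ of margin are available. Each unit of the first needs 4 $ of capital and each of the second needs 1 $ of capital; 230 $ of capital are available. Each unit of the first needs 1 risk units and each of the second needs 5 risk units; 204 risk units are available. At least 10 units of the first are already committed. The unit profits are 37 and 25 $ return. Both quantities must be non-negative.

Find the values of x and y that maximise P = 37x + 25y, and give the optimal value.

Corner points and P = 37x + 25y:
  (122/9, 0) → P = 4514/9
  (10, 0) → P = 370
  (10, 16) → P = 770

The optimum lies where 9x + 2y = 122 and x = 10.
Solving simultaneously gives x = 10, y = 16.

x = 10, y = 16, maximum P = 770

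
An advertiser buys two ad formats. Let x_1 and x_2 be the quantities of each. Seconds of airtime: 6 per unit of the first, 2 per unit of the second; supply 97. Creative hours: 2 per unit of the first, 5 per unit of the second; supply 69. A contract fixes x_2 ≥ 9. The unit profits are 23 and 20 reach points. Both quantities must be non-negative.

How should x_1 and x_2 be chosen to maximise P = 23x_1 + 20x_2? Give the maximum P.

Extreme points and P = 23x_1 + 20x_2:
  (0, 69/5) → P = 276
  (0, 9) → P = 180
  (12, 9) → P = 456

x_1 = 12, x_2 = 9, maximum P = 456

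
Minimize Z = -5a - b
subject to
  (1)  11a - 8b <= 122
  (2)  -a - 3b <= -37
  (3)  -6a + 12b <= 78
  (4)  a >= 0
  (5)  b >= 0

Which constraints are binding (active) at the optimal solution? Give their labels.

(1) and (3)

Corner points and Z = -5a - b:
  (662/41, 285/41) → Z = -3595/41
  (174/7, 265/14) → Z = -2005/14
  (7, 10) → Z = -45

The minimum is at (174/7, 265/14). Substituting into each constraint, equality holds for (1) and (3); the remaining constraints have slack.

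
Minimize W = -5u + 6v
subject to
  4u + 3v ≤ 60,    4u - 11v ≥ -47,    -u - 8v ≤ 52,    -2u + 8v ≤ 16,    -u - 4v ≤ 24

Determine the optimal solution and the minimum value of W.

At the optimal vertex, 4u + 3v = 60 and -u - 8v = 52.
Solving simultaneously gives u = 636/29, v = -268/29.

u = 636/29, v = -268/29, minimum W = -4788/29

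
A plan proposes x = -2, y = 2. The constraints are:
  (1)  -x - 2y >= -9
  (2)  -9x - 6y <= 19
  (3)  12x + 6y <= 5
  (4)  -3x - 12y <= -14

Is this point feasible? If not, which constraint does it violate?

(1): -2 ≥ -9 ✓
(2): 6 ≤ 19 ✓
(3): -12 ≤ 5 ✓
(4): -18 ≤ -14 ✓

feasible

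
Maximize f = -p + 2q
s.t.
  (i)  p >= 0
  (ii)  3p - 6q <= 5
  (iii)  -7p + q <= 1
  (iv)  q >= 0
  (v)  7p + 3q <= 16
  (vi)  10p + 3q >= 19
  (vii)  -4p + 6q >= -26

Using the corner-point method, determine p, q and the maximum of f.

Vertices and f = -p + 2q:
  (37/17, 13/51) → f = -5/3
  (43/23, 7/69) → f = -5/3
  (1, 3) → f = 5

The optimum lies where 7p + 3q = 16 and 10p + 3q = 19.
Solving simultaneously gives p = 1, q = 3.

p = 1, q = 3, maximum f = 5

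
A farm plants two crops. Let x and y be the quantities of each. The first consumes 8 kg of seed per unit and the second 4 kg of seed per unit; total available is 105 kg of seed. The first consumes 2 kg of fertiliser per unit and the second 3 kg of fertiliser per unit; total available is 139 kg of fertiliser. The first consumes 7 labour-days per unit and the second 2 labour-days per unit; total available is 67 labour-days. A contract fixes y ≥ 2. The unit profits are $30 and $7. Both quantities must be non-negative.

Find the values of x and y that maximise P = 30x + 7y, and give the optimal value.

x = 9, y = 2, maximum P = 284

Vertices and P = 30x + 7y:
  (0, 105/4) → P = 735/4
  (0, 2) → P = 14
  (29/6, 199/12) → P = 3133/12
  (9, 2) → P = 284

The binding constraints are 7x + 2y = 67 and y = 2.
Solving simultaneously gives x = 9, y = 2.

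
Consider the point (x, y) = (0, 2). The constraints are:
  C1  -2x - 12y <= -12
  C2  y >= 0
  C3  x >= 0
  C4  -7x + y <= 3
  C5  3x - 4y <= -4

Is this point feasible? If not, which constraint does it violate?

C1: -24 ≤ -12 ✓
C2: 2 ≥ 0 ✓
C3: 0 ≥ 0 ✓
C4: 2 ≤ 3 ✓
C5: -8 ≤ -4 ✓

feasible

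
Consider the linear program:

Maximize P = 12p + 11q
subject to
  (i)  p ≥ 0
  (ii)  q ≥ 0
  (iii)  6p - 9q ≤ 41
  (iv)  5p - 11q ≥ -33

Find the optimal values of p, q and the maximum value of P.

p = 748/21, q = 403/21, maximum P = 13409/21

Extreme points and P = 12p + 11q:
  (0, 0) → P = 0
  (0, 3) → P = 33
  (41/6, 0) → P = 82
  (748/21, 403/21) → P = 13409/21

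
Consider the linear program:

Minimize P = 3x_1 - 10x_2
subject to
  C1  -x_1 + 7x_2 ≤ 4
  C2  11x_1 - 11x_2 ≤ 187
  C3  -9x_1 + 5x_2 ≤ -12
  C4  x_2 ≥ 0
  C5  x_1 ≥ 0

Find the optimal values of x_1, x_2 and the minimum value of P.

Corner points and P = 3x_1 - 10x_2:
  (41/2, 7/2) → P = 53/2
  (52/29, 24/29) → P = -84/29
  (17, 0) → P = 51
  (4/3, 0) → P = 4

x_1 = 52/29, x_2 = 24/29, minimum P = -84/29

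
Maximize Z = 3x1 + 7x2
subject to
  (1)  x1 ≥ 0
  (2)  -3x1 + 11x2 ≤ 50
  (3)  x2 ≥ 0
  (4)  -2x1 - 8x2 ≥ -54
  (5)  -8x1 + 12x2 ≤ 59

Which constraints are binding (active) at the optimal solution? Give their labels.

Feasible corners and Z = 3x1 + 7x2:
  (0, 50/11) → Z = 350/11
  (0, 0) → Z = 0
  (97/23, 131/23) → Z = 1208/23
  (27, 0) → Z = 81

The maximum is at (27, 0). Substituting into each constraint, equality holds for (3) and (4); the remaining constraints have slack.

(3) and (4)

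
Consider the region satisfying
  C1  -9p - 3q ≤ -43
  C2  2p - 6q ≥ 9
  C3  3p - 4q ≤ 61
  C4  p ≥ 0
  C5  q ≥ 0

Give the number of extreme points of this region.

4

Pairwise boundary intersections that survive every other constraint:
  (19/4, 1/12)
  (43/9, 0)
  (33, 19/2)
  (61/3, 0)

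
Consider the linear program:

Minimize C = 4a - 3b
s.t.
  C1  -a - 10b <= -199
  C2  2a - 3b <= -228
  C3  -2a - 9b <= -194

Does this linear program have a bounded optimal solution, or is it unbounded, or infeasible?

From the feasible point (-245/4, 211/6), moving in the direction (-9, 2) keeps every constraint satisfied while C decreases without bound.

unbounded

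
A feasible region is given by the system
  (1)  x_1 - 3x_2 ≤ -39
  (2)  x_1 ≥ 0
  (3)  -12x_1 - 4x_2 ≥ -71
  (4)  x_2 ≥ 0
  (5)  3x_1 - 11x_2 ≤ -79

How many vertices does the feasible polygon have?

3

Intersecting each pair of boundary lines and keeping only the points that satisfy every inequality leaves:
  (0, 13)
  (57/40, 539/40)
  (0, 71/4)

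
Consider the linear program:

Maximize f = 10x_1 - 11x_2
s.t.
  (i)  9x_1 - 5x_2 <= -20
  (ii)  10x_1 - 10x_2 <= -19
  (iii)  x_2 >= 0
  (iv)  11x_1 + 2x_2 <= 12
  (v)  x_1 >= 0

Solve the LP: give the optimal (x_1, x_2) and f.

Feasible corners and f = 10x_1 - 11x_2:
  (20/73, 328/73) → f = -3408/73
  (0, 4) → f = -44
  (0, 6) → f = -66

At the optimal vertex, 9x_1 - 5x_2 = -20 and x_1 = 0.
Solving simultaneously gives x_1 = 0, x_2 = 4.

x_1 = 0, x_2 = 4, maximum f = -44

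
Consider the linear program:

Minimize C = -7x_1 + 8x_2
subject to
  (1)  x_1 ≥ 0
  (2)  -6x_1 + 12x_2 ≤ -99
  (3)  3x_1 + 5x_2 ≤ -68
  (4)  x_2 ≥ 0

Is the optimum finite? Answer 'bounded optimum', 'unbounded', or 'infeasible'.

infeasible

The boundaries x_1 = 0 and 3x_1 + 5x_2 = -68 meet at (0, -68/5), but that point violates x_2 ≥ 0. Every candidate vertex is excluded by some other constraint, so the feasible region is empty.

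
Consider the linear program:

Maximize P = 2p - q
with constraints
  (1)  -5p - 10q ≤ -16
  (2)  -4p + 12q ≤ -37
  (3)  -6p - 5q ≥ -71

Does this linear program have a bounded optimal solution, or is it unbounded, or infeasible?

Extreme points and P = 2p - q:
  (281/50, -121/100) → P = 249/20
  (18, -37/5) → P = 217/5
  (1037/92, 31/46) → P = 503/23
The feasible region has finitely many vertices and no improving ray; the maximum is 217/5 at (18, -37/5).

bounded optimum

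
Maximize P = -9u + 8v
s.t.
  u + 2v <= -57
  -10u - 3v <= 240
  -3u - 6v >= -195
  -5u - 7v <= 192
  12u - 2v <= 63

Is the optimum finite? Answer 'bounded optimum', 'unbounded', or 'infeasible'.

The boundaries u + 2v = -57 and -10u - 3v = 240 meet at (-309/17, -330/17), but that point violates -5u - 7v ≤ 192. Every candidate vertex is excluded by some other constraint, so the feasible region is empty.

infeasible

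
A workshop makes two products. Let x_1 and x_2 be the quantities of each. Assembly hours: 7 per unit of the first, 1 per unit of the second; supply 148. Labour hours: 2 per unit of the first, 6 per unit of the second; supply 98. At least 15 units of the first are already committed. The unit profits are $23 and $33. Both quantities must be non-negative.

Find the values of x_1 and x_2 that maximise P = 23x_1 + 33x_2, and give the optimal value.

Feasible corners and P = 23x_1 + 33x_2:
  (148/7, 0) → P = 3404/7
  (15, 0) → P = 345
  (79/4, 39/4) → P = 776
  (15, 34/3) → P = 719

The optimum lies where 7x_1 + x_2 = 148 and 2x_1 + 6x_2 = 98.
Solving simultaneously gives x_1 = 79/4, x_2 = 39/4.

x_1 = 79/4, x_2 = 39/4, maximum P = 776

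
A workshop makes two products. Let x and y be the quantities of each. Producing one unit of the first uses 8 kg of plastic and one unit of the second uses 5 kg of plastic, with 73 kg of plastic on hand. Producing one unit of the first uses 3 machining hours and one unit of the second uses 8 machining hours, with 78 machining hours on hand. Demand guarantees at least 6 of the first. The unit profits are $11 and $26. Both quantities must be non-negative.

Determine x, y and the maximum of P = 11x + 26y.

Vertices and P = 11x + 26y:
  (73/8, 0) → P = 803/8
  (6, 0) → P = 66
  (6, 5) → P = 196

x = 6, y = 5, maximum P = 196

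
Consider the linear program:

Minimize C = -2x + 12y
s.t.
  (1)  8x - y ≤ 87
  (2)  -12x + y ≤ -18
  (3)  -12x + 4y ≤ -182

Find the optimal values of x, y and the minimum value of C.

Extreme points and C = -2x + 12y:
  (-69/4, -225) → C = -5331/2
  (83/10, -103/5) → C = -1319/5
  (-55/18, -164/3) → C = -5849/9

The binding constraints are 8x - y = 87 and -12x + y = -18.
Solving simultaneously gives x = -69/4, y = -225.

x = -69/4, y = -225, minimum C = -5331/2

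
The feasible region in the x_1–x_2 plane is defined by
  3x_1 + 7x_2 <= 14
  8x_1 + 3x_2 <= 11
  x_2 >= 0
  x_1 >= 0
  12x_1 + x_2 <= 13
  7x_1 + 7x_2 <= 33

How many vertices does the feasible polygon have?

Intersecting each pair of boundary lines and keeping only the points that satisfy every inequality leaves:
  (35/47, 79/47)
  (0, 2)
  (1, 1)
  (0, 0)
  (13/12, 0)

5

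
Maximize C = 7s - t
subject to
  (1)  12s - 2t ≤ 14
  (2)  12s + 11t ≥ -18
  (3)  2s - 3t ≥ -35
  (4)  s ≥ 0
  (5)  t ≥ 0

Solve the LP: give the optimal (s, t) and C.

s = 7/2, t = 14, maximum C = 21/2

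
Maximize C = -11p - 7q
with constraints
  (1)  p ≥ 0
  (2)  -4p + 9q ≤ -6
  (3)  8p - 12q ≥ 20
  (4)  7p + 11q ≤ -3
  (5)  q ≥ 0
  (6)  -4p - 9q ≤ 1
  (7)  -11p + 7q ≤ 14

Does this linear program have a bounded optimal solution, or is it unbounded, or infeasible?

infeasible

The boundaries -4p + 9q = -6 and 8p - 12q = 20 meet at (9/2, 4/3), but that point violates 7p + 11q ≤ -3. Every candidate vertex is excluded by some other constraint, so the feasible region is empty.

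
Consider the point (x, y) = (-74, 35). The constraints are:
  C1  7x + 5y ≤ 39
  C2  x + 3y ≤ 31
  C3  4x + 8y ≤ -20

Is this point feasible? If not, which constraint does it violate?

Constraint C3: 4x + 8y = -16, which is not ≤ -20. All other constraints are satisfied.

not feasible — violates C3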